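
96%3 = 0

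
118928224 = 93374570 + 25553654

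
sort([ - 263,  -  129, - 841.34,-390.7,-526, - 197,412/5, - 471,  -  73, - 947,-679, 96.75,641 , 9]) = [-947,  -  841.34, - 679,  -  526,- 471, - 390.7,- 263, - 197, - 129,  -  73  ,  9,412/5,96.75,  641 ] 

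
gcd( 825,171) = 3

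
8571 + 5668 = 14239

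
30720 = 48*640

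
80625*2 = 161250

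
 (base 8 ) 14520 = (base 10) 6480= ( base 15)1DC0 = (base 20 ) G40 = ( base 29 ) 7KD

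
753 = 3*251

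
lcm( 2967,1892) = 130548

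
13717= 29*473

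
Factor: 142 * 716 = 2^3*71^1 *179^1 = 101672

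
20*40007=800140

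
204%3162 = 204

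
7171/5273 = 1 + 1898/5273 = 1.36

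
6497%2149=50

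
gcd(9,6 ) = 3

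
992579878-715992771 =276587107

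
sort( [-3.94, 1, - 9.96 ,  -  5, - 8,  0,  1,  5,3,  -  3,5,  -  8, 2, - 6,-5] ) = [-9.96,-8, - 8,- 6,-5, - 5, - 3.94, - 3, 0, 1,  1,2, 3, 5,5 ]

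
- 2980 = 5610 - 8590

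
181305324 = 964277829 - 782972505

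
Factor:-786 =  - 2^1 * 3^1*131^1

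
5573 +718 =6291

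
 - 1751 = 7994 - 9745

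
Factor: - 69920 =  - 2^5 *5^1* 19^1*23^1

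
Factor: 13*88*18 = 2^4*3^2*11^1*13^1 = 20592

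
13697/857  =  13697/857 = 15.98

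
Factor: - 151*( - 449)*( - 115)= - 5^1 * 23^1 * 151^1 * 449^1= - 7796885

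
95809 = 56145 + 39664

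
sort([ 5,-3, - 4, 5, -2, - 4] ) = [ - 4, - 4, - 3, - 2, 5,5]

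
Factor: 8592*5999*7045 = 363123309360 =2^4*3^1 * 5^1 * 7^1*179^1*857^1*1409^1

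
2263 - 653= 1610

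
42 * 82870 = 3480540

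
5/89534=5/89534 = 0.00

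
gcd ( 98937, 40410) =9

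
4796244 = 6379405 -1583161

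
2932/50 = 58+16/25 = 58.64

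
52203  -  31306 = 20897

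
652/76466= 326/38233= 0.01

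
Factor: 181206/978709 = 2^1*3^2*19^( - 1)*10067^1*51511^(-1)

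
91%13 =0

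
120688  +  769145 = 889833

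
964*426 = 410664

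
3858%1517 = 824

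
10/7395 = 2/1479 = 0.00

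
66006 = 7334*9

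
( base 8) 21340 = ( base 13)40AA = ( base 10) 8928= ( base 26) d5a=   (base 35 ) 7A3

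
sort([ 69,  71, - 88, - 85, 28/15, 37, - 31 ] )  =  [ - 88 ,  -  85, - 31, 28/15, 37, 69,71]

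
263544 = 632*417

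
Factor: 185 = 5^1 * 37^1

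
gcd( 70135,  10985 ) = 845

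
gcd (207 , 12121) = 23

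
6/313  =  6/313 = 0.02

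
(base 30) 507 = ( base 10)4507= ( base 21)a4d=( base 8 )10633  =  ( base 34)3UJ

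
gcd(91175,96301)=1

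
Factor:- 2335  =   -5^1*467^1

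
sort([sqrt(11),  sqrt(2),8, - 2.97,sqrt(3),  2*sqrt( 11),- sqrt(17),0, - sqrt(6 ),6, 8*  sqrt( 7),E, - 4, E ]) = [ -sqrt(17 ), - 4, -2.97, -sqrt( 6 ), 0,sqrt(2), sqrt( 3),  E,E,  sqrt(11 ), 6,2*sqrt(11 ) , 8,8*sqrt( 7) ]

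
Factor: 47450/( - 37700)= -2^( - 1)*29^(-1 ) * 73^1 = - 73/58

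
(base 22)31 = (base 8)103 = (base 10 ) 67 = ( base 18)3D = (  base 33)21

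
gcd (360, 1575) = 45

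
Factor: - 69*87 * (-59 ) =354177 = 3^2 * 23^1*29^1*59^1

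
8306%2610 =476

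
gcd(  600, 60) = 60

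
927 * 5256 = 4872312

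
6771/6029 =1 + 742/6029 =1.12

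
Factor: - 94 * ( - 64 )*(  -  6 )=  - 2^8*3^1*47^1 = - 36096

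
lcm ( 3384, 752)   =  6768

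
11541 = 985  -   - 10556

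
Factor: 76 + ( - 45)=31^1 = 31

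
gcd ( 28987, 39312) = 7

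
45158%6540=5918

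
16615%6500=3615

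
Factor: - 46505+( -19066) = -65571 = - 3^1  *  11^1*1987^1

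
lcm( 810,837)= 25110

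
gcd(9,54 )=9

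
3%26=3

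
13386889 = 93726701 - 80339812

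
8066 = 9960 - 1894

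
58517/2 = 29258 + 1/2 = 29258.50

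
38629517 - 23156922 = 15472595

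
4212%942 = 444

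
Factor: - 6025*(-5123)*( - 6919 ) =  - 5^2*11^1*17^1*37^1*47^1*109^1*241^1  =  - 213562372925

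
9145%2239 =189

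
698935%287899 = 123137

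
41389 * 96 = 3973344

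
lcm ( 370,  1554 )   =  7770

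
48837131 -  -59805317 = 108642448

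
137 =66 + 71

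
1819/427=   4+111/427 = 4.26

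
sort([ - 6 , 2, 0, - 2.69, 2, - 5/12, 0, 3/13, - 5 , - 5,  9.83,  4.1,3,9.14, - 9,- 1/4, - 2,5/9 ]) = [-9, - 6,- 5,-5,-2.69,  -  2, - 5/12 , - 1/4, 0,0 , 3/13,5/9,2,2,3,4.1 , 9.14,9.83] 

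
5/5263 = 5/5263  =  0.00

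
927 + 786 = 1713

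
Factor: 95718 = 2^1 * 3^1*7^1*43^1* 53^1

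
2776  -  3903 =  - 1127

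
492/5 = 492/5= 98.40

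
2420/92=26+ 7/23 = 26.30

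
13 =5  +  8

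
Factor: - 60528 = - 2^4*3^1*13^1*97^1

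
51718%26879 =24839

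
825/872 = 825/872 = 0.95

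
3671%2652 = 1019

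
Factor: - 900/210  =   - 2^1*3^1*5^1 * 7^( - 1 ) = - 30/7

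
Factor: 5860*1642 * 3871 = 37247226520 = 2^3*5^1*7^2 *79^1*293^1 *821^1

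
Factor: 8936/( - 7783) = - 2^3*43^( - 1) * 181^(-1 )*1117^1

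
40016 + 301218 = 341234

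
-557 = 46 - 603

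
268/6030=2/45  =  0.04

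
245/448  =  35/64 =0.55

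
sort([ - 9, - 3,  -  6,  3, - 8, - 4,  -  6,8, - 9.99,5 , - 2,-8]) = [  -  9.99, - 9, - 8, - 8,-6 , - 6, - 4, -3 , - 2,3, 5,8]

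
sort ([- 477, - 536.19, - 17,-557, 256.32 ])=[ - 557, - 536.19,-477, - 17,  256.32]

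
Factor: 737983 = 577^1 * 1279^1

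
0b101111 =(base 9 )52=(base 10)47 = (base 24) 1n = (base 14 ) 35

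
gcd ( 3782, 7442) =122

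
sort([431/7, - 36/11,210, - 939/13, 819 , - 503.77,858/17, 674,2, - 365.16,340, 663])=[ - 503.77, - 365.16,-939/13, - 36/11, 2, 858/17,431/7,  210, 340, 663 , 674,  819 ] 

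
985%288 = 121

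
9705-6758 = 2947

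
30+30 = 60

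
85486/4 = 21371 + 1/2=21371.50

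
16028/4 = 4007 = 4007.00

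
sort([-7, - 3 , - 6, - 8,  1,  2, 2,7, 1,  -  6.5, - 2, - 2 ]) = [ - 8, - 7, - 6.5, - 6, - 3, - 2, - 2,1,1,2 , 2, 7 ]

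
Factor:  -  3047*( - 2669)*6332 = 2^2*11^1 * 17^1 * 157^1 * 277^1*1583^1 = 51494629076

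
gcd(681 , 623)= 1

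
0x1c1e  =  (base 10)7198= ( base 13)3379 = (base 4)1300132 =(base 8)16036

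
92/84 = 23/21 = 1.10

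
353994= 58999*6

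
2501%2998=2501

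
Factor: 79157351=7^1 * 13^1 * 67^1* 12983^1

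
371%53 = 0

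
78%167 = 78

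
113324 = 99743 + 13581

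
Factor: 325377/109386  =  2^( - 1)  *  3^3*13^1*59^( - 1 ) = 351/118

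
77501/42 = 1845 + 11/42 = 1845.26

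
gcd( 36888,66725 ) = 1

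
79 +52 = 131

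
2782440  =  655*4248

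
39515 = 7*5645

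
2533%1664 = 869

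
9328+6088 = 15416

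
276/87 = 92/29 = 3.17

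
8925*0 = 0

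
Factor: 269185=5^1*7^1 * 7691^1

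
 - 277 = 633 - 910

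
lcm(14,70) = 70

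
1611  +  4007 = 5618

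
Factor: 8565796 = 2^2*31^1  *37^1*1867^1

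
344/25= 13+19/25 = 13.76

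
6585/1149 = 2195/383 = 5.73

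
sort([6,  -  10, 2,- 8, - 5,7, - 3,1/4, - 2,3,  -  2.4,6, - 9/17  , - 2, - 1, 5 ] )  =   [ - 10, - 8, - 5, - 3, - 2.4, - 2,- 2, - 1, - 9/17,1/4,2, 3,5,  6,  6,7 ]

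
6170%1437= 422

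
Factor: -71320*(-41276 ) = 2^5*5^1*17^1*607^1*1783^1 = 2943804320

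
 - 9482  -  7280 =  - 16762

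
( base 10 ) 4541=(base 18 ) e05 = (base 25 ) 76g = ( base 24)7L5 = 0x11BD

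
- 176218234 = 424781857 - 601000091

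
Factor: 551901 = 3^1*7^1*41^1*641^1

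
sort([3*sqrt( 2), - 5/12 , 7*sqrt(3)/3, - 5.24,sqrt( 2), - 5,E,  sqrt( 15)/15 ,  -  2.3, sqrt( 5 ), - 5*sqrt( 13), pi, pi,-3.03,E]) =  [ - 5*sqrt( 13 ),  -  5.24, - 5,- 3.03,  -  2.3 , - 5/12,sqrt(15)/15,sqrt( 2), sqrt( 5) , E, E, pi,pi,  7*sqrt ( 3 )/3, 3*sqrt( 2 )]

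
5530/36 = 153  +  11/18 = 153.61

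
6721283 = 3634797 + 3086486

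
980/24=40 + 5/6 = 40.83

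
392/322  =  1 + 5/23 =1.22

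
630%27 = 9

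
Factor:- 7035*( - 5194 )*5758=210396110820 = 2^2*3^1*5^1*7^3 * 53^1*67^1*2879^1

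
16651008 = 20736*803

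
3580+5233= 8813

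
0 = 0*36940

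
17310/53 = 17310/53 = 326.60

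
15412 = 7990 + 7422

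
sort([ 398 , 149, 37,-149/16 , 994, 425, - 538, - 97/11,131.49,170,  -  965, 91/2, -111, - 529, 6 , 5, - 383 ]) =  [ - 965,-538,- 529, - 383, - 111, - 149/16,- 97/11,5, 6,37,  91/2, 131.49,149, 170, 398,425, 994]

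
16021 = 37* 433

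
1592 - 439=1153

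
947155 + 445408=1392563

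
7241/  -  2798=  - 7241/2798 =- 2.59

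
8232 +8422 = 16654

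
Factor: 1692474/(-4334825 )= -2^1 * 3^1*5^( - 2)*7^1*11^( - 2)*59^1*683^1*1433^( - 1)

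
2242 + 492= 2734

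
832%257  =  61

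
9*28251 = 254259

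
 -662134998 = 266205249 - 928340247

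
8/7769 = 8/7769 = 0.00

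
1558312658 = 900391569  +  657921089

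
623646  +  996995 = 1620641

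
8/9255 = 8/9255 = 0.00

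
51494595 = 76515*673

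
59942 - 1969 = 57973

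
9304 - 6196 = 3108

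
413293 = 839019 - 425726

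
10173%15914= 10173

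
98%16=2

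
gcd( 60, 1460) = 20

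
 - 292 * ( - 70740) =20656080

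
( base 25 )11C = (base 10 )662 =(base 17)24G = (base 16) 296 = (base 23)15i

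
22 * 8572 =188584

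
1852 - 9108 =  - 7256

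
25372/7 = 25372/7  =  3624.57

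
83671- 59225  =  24446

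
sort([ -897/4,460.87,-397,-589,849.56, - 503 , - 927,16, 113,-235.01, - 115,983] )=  [- 927,-589, - 503, - 397, - 235.01 , - 897/4, - 115,16,113,460.87, 849.56,  983]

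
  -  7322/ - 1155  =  6 + 56/165 = 6.34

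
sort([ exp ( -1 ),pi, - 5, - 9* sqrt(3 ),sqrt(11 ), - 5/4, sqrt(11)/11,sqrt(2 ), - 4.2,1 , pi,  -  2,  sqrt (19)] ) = [ - 9 *sqrt ( 3 ),-5, - 4.2,-2, - 5/4, sqrt( 11 )/11, exp( - 1 ), 1, sqrt(2), pi, pi, sqrt (11),  sqrt( 19)] 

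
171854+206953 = 378807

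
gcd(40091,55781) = 1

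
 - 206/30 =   -  103/15 =- 6.87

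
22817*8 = 182536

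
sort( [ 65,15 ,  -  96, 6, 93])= [-96, 6,15,65, 93]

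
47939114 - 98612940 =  - 50673826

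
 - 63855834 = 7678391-71534225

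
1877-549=1328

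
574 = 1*574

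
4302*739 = 3179178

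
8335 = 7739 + 596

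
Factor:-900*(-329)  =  2^2*3^2*5^2*7^1 * 47^1 = 296100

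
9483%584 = 139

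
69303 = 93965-24662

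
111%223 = 111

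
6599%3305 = 3294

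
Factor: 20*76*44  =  66880 = 2^6 * 5^1*11^1*19^1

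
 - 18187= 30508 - 48695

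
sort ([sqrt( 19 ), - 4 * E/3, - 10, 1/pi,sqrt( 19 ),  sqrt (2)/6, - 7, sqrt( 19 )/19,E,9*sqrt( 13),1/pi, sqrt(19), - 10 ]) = [ -10,-10,  -  7,  -  4*E/3,  sqrt( 19 ) /19,sqrt (2) /6,1/pi , 1/pi, E,sqrt( 19 ), sqrt( 19) , sqrt( 19 ),9 * sqrt( 13)]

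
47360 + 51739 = 99099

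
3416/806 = 1708/403= 4.24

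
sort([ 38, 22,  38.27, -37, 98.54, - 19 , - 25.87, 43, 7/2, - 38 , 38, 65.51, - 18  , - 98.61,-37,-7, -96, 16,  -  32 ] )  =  [  -  98.61 ,- 96,-38, - 37, - 37, - 32,-25.87, - 19, - 18, - 7,7/2,16, 22, 38 , 38,38.27,43,65.51,98.54]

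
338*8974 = 3033212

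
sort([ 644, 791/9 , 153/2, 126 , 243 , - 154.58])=[ - 154.58, 153/2,791/9 , 126,243, 644]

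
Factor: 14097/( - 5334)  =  -37/14 = -2^(  -  1)*7^( - 1)*37^1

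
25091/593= 42+185/593  =  42.31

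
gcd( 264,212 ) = 4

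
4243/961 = 4 + 399/961 = 4.42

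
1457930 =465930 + 992000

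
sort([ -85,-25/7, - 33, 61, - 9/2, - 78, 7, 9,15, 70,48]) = [  -  85, - 78, - 33,  -  9/2, - 25/7, 7, 9,  15, 48, 61,70]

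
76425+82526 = 158951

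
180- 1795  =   - 1615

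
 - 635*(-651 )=413385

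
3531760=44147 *80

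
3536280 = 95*37224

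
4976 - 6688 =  - 1712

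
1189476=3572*333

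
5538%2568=402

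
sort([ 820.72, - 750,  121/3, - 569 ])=[ - 750, - 569,121/3,820.72 ] 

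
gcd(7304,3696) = 88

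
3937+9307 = 13244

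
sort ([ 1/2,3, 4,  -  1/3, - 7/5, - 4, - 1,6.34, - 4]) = [ - 4, - 4, - 7/5, - 1, - 1/3, 1/2, 3, 4, 6.34 ]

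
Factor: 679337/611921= 17^1*89^1*449^1*611921^(-1 ) 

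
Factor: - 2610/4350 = - 3^1*5^( - 1)  =  - 3/5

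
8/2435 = 8/2435 = 0.00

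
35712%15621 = 4470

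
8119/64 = 8119/64  =  126.86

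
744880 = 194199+550681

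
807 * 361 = 291327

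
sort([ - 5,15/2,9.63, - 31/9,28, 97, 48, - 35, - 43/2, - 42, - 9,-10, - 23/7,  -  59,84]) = [ - 59,-42, - 35,  -  43/2, - 10,- 9, - 5, - 31/9,- 23/7,15/2,9.63, 28,48, 84, 97 ]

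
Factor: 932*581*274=2^3*7^1*83^1*137^1*233^1 = 148368808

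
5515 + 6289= 11804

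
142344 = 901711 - 759367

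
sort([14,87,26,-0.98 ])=[-0.98, 14, 26,  87 ] 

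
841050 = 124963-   -  716087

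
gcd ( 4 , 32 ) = 4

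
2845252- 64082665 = -61237413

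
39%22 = 17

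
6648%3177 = 294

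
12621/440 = 28 + 301/440=28.68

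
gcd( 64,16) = 16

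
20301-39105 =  - 18804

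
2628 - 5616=  -  2988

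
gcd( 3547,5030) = 1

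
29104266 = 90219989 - 61115723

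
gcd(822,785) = 1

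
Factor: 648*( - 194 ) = - 125712= -  2^4*3^4* 97^1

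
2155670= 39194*55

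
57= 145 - 88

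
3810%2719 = 1091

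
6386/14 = 3193/7   =  456.14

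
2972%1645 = 1327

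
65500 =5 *13100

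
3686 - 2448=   1238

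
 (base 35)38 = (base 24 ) 4H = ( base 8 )161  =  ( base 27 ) 45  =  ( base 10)113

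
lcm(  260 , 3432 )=17160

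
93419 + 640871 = 734290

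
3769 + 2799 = 6568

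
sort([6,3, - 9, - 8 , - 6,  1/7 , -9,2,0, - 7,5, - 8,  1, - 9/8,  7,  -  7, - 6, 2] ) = [-9, - 9, - 8, - 8,  -  7, - 7, - 6, - 6,-9/8,0,1/7,1, 2,2,  3,5, 6,7]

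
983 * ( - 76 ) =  - 74708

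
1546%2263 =1546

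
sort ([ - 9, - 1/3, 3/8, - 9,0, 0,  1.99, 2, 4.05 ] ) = [ -9,-9 , - 1/3, 0 , 0,3/8 , 1.99, 2,4.05 ] 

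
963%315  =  18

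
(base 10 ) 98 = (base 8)142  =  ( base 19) 53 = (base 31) 35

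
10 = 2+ 8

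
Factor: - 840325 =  - 5^2*33613^1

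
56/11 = 5 + 1/11 = 5.09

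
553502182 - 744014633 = -190512451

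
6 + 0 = 6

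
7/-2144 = -1  +  2137/2144 = -0.00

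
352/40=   8 + 4/5 =8.80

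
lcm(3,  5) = 15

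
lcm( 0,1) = 0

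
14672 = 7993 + 6679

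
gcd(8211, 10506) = 51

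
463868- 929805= - 465937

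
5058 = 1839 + 3219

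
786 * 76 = 59736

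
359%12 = 11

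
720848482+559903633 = 1280752115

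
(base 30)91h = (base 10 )8147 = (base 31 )8EP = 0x1FD3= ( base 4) 1333103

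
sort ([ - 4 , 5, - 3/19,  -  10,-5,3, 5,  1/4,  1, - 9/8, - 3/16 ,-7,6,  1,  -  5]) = [-10,  -  7,-5, - 5, - 4,  -  9/8,-3/16,-3/19, 1/4, 1,1, 3, 5, 5, 6]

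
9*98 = 882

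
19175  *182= 3489850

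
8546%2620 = 686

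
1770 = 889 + 881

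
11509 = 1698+9811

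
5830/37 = 5830/37 = 157.57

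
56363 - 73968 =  - 17605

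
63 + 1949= 2012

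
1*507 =507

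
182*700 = 127400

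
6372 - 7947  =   -1575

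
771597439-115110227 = 656487212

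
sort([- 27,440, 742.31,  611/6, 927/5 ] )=[  -  27, 611/6, 927/5 , 440,742.31] 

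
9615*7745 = 74468175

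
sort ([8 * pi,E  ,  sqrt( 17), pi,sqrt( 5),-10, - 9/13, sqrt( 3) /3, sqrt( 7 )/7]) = [-10, - 9/13, sqrt( 7)/7, sqrt( 3)/3 , sqrt( 5),E,  pi,sqrt( 17 ),8 * pi ]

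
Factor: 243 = 3^5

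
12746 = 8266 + 4480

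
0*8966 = 0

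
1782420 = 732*2435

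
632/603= 632/603 = 1.05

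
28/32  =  7/8 = 0.88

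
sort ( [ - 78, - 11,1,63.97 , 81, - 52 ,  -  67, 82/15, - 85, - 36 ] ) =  [ - 85, - 78, - 67, - 52 , - 36, - 11,1, 82/15,63.97  ,  81]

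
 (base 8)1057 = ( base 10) 559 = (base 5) 4214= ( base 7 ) 1426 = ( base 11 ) 469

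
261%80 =21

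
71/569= 71/569 = 0.12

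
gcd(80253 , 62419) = 8917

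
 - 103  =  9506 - 9609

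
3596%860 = 156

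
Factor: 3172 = 2^2*13^1*61^1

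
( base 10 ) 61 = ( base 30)21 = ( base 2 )111101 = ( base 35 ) 1q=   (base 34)1r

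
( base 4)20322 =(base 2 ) 1000111010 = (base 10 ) 570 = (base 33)h9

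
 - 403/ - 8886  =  403/8886= 0.05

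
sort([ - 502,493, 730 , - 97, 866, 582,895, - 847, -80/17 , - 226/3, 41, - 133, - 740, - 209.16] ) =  [ - 847,- 740,-502, - 209.16, - 133,-97, - 226/3, - 80/17,41, 493, 582, 730,866 , 895] 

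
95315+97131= 192446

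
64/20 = 3+1/5 = 3.20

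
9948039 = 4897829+5050210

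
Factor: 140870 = 2^1*5^1 * 14087^1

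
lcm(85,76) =6460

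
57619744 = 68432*842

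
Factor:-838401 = -3^1*101^1*2767^1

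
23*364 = 8372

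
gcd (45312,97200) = 48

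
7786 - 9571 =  - 1785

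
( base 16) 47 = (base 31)29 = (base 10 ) 71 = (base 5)241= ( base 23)32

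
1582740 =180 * 8793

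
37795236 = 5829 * 6484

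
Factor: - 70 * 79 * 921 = - 5093130=- 2^1*3^1 * 5^1*7^1 *79^1 * 307^1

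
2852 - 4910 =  - 2058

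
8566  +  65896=74462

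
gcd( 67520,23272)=8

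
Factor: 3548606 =2^1*1774303^1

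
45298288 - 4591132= 40707156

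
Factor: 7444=2^2*1861^1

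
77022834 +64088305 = 141111139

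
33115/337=33115/337 =98.26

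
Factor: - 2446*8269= - 2^1*1223^1*8269^1 = - 20225974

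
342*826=282492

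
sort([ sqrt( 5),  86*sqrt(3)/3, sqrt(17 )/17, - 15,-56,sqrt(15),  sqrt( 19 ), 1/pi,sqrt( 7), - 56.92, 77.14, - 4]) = [ - 56.92, - 56, - 15, - 4,sqrt( 17 )/17,1/pi,sqrt(5),  sqrt(7),sqrt(15), sqrt(19), 86*sqrt( 3 )/3,77.14 ] 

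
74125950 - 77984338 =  - 3858388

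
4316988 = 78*55346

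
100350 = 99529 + 821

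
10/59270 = 1/5927 = 0.00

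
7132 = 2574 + 4558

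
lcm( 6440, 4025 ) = 32200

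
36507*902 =32929314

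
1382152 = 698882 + 683270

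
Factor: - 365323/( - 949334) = 2^ ( - 1 )*7^1*52189^1*474667^( - 1 ) 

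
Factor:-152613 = - 3^2*31^1*547^1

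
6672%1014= 588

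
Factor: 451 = 11^1*41^1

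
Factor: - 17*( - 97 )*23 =37927 =17^1*23^1 * 97^1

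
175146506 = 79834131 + 95312375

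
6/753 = 2/251 = 0.01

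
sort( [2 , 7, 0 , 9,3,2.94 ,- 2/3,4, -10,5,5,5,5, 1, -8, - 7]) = [ - 10, - 8, - 7 ,-2/3,  0,1, 2,2.94,3,4,5,5,5, 5,7,  9]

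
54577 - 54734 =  - 157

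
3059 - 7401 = -4342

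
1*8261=8261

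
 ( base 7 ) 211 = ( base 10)106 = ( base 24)4a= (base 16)6a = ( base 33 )37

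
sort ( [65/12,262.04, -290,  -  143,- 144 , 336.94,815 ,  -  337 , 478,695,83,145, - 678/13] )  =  [  -  337, - 290, - 144, - 143, - 678/13 , 65/12, 83,145,262.04, 336.94, 478,695, 815] 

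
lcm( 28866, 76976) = 230928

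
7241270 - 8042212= - 800942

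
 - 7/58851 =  - 7/58851 = -0.00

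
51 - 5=46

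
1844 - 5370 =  - 3526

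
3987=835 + 3152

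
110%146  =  110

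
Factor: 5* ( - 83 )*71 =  - 5^1*71^1 * 83^1 = - 29465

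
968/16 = 121/2 = 60.50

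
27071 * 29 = 785059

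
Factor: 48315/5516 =2^(-2)*3^1*5^1*7^( - 1 )*197^(- 1 )*3221^1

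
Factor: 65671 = 17^1*3863^1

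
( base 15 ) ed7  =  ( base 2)110100011000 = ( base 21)7cd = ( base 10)3352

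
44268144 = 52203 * 848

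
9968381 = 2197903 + 7770478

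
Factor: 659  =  659^1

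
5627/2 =2813  +  1/2= 2813.50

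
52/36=13/9 = 1.44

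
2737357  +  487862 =3225219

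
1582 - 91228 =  - 89646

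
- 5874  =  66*( - 89 ) 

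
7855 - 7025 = 830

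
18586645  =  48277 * 385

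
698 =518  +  180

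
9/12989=9/12989 = 0.00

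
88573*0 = 0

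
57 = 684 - 627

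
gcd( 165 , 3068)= 1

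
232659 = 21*11079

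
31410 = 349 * 90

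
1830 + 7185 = 9015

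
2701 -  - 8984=11685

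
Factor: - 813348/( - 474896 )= 459/268 =2^( - 2 )*3^3*17^1*67^( - 1)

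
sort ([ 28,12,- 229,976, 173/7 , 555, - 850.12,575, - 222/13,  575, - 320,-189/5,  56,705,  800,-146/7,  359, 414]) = [ - 850.12, - 320, - 229, - 189/5, - 146/7, - 222/13,12,173/7,28,56, 359,414,  555, 575 , 575, 705,  800, 976 ] 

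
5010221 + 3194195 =8204416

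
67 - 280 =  - 213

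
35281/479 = 35281/479  =  73.66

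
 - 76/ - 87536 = 19/21884 =0.00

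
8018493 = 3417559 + 4600934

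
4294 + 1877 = 6171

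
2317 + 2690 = 5007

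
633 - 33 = 600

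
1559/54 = 1559/54  =  28.87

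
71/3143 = 71/3143 = 0.02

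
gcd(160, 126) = 2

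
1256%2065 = 1256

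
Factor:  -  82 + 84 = 2 = 2^1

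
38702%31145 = 7557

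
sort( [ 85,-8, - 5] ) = [-8, -5 , 85]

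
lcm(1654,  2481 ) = 4962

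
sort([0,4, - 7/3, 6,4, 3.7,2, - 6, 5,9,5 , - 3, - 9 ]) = [ - 9, - 6,-3, - 7/3 , 0, 2,3.7, 4,4  ,  5, 5,  6,  9]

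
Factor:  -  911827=  -  7^1*130261^1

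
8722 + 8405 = 17127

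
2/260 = 1/130=0.01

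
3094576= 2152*1438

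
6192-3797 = 2395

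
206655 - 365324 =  - 158669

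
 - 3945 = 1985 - 5930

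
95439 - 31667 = 63772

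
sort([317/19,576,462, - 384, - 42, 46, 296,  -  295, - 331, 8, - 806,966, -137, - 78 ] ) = [ - 806, - 384, - 331, - 295,  -  137, -78, - 42,8, 317/19, 46, 296, 462,  576, 966]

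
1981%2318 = 1981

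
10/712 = 5/356 = 0.01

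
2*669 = 1338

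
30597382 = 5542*5521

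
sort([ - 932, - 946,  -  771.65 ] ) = [  -  946,-932, - 771.65]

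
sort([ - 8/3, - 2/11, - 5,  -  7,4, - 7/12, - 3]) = [  -  7, - 5,  -  3, - 8/3, - 7/12 , - 2/11, 4]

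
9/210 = 3/70 = 0.04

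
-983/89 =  - 12+85/89= - 11.04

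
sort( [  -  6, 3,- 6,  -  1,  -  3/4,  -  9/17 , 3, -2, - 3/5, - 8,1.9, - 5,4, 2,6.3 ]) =[ - 8,  -  6, - 6,-5, - 2,-1,-3/4, - 3/5, - 9/17,1.9,2, 3, 3,4, 6.3]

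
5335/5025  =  1067/1005 = 1.06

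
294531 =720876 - 426345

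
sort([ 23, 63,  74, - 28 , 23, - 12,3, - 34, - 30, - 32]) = [ - 34,-32, - 30,-28, - 12,3, 23,23, 63,  74]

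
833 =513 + 320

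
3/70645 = 3/70645 = 0.00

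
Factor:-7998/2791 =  - 2^1*3^1*31^1 * 43^1*2791^(-1 )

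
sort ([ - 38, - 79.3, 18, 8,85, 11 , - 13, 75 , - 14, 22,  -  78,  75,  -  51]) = [ - 79.3,-78, - 51, - 38 , - 14, - 13, 8, 11, 18,22,75,  75,85]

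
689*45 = 31005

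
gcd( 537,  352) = 1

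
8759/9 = 973 + 2/9 = 973.22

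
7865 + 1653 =9518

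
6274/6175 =1 + 99/6175= 1.02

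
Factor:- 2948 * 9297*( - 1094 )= 29983866264 = 2^3*3^2 * 11^1*67^1*547^1 *1033^1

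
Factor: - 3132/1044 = -3^1 = -3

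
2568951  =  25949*99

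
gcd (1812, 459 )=3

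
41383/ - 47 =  - 41383/47 =- 880.49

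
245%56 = 21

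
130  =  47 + 83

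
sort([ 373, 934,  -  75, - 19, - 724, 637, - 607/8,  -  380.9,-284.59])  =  [ - 724 , - 380.9, - 284.59, - 607/8, - 75 , -19,373 , 637,934]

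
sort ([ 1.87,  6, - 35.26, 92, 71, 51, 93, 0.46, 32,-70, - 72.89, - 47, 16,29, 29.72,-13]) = [ - 72.89, - 70, - 47, - 35.26 , - 13, 0.46, 1.87,6,16, 29, 29.72,32, 51, 71, 92, 93]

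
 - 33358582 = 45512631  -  78871213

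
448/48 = 9 + 1/3 = 9.33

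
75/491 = 75/491 = 0.15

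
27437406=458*59907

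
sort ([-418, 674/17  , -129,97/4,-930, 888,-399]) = [-930,-418, - 399,-129,  97/4,  674/17, 888] 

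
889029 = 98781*9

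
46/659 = 46/659 = 0.07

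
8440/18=4220/9 =468.89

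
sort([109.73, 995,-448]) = [-448,109.73,995]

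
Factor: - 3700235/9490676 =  - 2^( - 2 )*5^1*7^2*11^1 * 13^( - 1)*229^( - 1 )*797^ ( - 1 )*1373^1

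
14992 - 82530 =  - 67538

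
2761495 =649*4255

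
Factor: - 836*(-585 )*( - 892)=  - 2^4 * 3^2*5^1*11^1*13^1 * 19^1*223^1= -436241520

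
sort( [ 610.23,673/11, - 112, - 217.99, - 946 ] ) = [ - 946, - 217.99, - 112,673/11, 610.23] 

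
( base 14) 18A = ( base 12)226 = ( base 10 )318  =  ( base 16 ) 13E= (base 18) hc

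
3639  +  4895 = 8534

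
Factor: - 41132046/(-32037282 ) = 6855341/5339547 = 3^ ( - 3)*17^(- 1 )*139^1 * 149^1*331^1 * 11633^(-1)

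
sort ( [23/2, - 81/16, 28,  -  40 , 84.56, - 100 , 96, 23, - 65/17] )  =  [ - 100,  -  40, - 81/16, - 65/17,23/2, 23, 28,84.56 , 96 ]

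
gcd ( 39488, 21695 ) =1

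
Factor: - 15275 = - 5^2*13^1 * 47^1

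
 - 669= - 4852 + 4183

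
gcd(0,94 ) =94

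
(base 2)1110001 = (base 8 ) 161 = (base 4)1301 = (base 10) 113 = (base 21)58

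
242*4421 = 1069882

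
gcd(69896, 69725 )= 1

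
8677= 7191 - - 1486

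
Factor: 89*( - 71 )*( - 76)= 480244 =2^2 *19^1*71^1*89^1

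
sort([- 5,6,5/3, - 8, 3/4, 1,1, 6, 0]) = [ - 8 , - 5, 0,  3/4 , 1, 1, 5/3 , 6,6 ]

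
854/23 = 854/23 = 37.13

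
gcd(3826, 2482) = 2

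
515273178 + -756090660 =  - 240817482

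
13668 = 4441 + 9227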